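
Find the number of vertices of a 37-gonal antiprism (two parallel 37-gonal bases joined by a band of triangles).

An antiprism on an n-gon has two n-gon caps and 2n triangles: V = 2·37 = 74, E = 4·37 = 148, F = 2·37 + 2 = 76.

74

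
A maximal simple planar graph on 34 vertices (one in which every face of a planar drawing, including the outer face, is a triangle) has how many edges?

96

In a plane triangulation 3F = 2E and V − E + F = 2, so E = 3V − 6 = 3·34 − 6 = 96.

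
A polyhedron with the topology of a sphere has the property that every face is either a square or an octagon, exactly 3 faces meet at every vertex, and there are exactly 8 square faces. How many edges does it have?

Let x be the number of octagons; then F = 8 + x.
Edge–face incidences: 2E = 4·8 + 8·x = 32 + 8x.
Every vertex has degree 3, so 3V = 2E.
Euler: V − E + F = 2 ⇒ (2E)/3 − E + (8 + x) = 2.
Multiply by 6: 2·(2E) − 3·(2E) + 6·(8 + x) = 12, i.e. 48 + 6x − (32 + 8x) = 12.
Collecting terms: −2x + 16 = 12, so −2x = −4, so x = 2.
Then 2E = 32 + 8·2 = 48, so E = 24, V = 2E/3 = 16, F = 8 + 2 = 10.

24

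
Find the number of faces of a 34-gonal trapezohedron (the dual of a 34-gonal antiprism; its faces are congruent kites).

The n-trapezohedron (dual of the n-antiprism) has V = 2·34 + 2 = 70, E = 4·34 = 136, F = 2·34 = 68.
Check: V − E + F = 70 − 136 + 68 = 2.

68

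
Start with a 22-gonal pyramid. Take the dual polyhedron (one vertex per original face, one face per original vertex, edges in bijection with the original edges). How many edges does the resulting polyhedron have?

44

The base solid has V = 23, E = 44, F = 23.
The dual swaps V and F and preserves E: V′ = F = 23, E′ = E = 44, F′ = V = 23.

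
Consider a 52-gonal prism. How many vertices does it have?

104

A prism on an n-gon has two n-gon bases and n rectangular sides: V = 2·52 = 104, E = 3·52 = 156, F = 52 + 2 = 54.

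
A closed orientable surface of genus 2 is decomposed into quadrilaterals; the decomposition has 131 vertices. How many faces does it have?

133

χ = 2 − 2·2 = -2, and every face is a square so 4F = 2E.
V − E + F = -2 with E = 4F/2 gives 131 − (4/2 − 1)·F = -2, so F = 133 and E = 266.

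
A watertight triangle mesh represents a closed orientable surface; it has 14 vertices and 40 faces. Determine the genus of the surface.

Every face is a triangle, so 2E = 3·40 = 120, giving E = 60.
χ = V − E + F = 14 − 60 + 40 = -6.
For a closed orientable surface χ = 2 − 2g, so g = (2 − (-6))/2 = 4.

4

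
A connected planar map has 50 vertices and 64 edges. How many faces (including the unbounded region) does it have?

16

Euler's formula for a connected plane graph: V − E + F = 2, so F = 2 − 50 + 64 = 16.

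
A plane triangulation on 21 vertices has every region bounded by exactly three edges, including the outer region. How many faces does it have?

38

In a plane triangulation 3F = 2E and V − E + F = 2, so F = 2V − 4 = 2·21 − 4 = 38.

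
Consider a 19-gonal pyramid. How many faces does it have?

A pyramid on an n-gon base has one n-gon and n triangles: V = 19 + 1 = 20, E = 2·19 = 38, F = 19 + 1 = 20.

20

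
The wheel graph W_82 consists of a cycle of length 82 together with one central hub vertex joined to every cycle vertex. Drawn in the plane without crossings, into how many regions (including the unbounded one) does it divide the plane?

83

W_82 has V = 82 + 1 = 83 vertices and E = 2·82 = 164 edges.
By Euler's formula F = 2 − V + E = 2 − 83 + 164 = 83.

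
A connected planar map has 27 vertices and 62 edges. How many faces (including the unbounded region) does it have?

Euler's formula for a connected plane graph: V − E + F = 2, so F = 2 − 27 + 62 = 37.

37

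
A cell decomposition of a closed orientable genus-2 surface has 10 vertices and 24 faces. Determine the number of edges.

36

For a closed orientable surface of genus 2, χ = 2 − 2·2 = -2.
E = V + F − (-2) = 10 + 24 − (-2) = 36.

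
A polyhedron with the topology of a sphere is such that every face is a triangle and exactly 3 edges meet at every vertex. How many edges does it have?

Each face has 3 edges and each edge borders two faces, so 2E = 3F.
Each vertex has degree 3, so 3V = 2E and hence V = 3F/3.
Euler: V − E + F = 2 ⇒ (3F/3) − (3F/2) + F = 2.
Multiply by 6: (6 − 9 + 6)F = 12, i.e. 3F = 12.
So F = 4, E = 3·4/2 = 6, V = 3·4/3 = 4.

6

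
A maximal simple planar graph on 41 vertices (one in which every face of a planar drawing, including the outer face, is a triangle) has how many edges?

In a plane triangulation 3F = 2E and V − E + F = 2, so E = 3V − 6 = 3·41 − 6 = 117.

117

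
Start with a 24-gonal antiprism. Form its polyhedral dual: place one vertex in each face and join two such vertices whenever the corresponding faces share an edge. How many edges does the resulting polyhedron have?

The base solid has V = 48, E = 96, F = 50.
The dual swaps V and F and preserves E: V′ = F = 50, E′ = E = 96, F′ = V = 48.

96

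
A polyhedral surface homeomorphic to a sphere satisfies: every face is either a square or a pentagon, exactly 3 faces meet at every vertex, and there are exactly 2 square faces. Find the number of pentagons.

8

Let x be the number of pentagons; then F = 2 + x.
Edge–face incidences: 2E = 4·2 + 5·x = 8 + 5x.
Every vertex has degree 3, so 3V = 2E.
Euler: V − E + F = 2 ⇒ (2E)/3 − E + (2 + x) = 2.
Multiply by 6: 2·(2E) − 3·(2E) + 6·(2 + x) = 12, i.e. 12 + 6x − (8 + 5x) = 12.
Collecting terms: x + 4 = 12, so x = 8.
Then 2E = 8 + 5·8 = 48, so E = 24, V = 2E/3 = 16, F = 2 + 8 = 10.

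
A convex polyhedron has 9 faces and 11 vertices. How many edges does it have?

Here V − E + F = 2.
E = V + F − (2) = 11 + 9 − (2) = 18.

18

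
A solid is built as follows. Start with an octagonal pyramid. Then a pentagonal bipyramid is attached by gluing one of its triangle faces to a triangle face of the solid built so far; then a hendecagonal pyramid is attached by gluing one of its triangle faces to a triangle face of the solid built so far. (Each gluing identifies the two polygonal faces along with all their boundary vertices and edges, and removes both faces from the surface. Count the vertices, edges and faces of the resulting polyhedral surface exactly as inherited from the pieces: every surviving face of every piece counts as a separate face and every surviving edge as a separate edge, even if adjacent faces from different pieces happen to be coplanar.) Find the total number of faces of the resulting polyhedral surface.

27

An octagonal pyramid: V=9, E=16, F=9.
Attach a pentagonal bipyramid (V=7, E=15, F=10) along a 3-gon: merge 3 vertices and 3 edges, delete both glued faces → V=13, E=28, F=17.
Attach a hendecagonal pyramid (V=12, E=22, F=12) along a 3-gon: merge 3 vertices and 3 edges, delete both glued faces → V=22, E=47, F=27.
Check: V − E + F = 22 − 47 + 27 = 2.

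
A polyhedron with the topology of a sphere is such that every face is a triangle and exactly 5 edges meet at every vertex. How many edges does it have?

30

Each face has 3 edges and each edge borders two faces, so 2E = 3F.
Each vertex has degree 5, so 5V = 2E and hence V = 3F/5.
Euler: V − E + F = 2 ⇒ (3F/5) − (3F/2) + F = 2.
Multiply by 10: (6 − 15 + 10)F = 20, i.e. 1F = 20.
So F = 20, E = 3·20/2 = 30, V = 3·20/5 = 12.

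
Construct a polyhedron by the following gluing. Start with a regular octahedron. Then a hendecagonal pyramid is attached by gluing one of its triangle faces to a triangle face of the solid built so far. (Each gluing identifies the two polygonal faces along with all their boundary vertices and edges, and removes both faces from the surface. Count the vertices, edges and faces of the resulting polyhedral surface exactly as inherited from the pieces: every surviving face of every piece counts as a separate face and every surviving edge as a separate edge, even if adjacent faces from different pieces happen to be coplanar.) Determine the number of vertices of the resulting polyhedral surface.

A regular octahedron: V=6, E=12, F=8.
Attach a hendecagonal pyramid (V=12, E=22, F=12) along a 3-gon: merge 3 vertices and 3 edges, delete both glued faces → V=15, E=31, F=18.
Check: V − E + F = 15 − 31 + 18 = 2.

15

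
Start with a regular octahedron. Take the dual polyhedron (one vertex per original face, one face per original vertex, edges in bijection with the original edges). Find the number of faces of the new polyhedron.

The base solid has V = 6, E = 12, F = 8.
The dual swaps V and F and preserves E: V′ = F = 8, E′ = E = 12, F′ = V = 6.

6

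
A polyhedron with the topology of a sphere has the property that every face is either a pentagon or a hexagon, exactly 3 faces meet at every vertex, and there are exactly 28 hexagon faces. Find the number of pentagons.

12

Let x be the number of pentagons; then F = 28 + x.
Edge–face incidences: 2E = 6·28 + 5·x = 168 + 5x.
Every vertex has degree 3, so 3V = 2E.
Euler: V − E + F = 2 ⇒ (2E)/3 − E + (28 + x) = 2.
Multiply by 6: 2·(2E) − 3·(2E) + 6·(28 + x) = 12, i.e. 168 + 6x − (168 + 5x) = 12.
Collecting terms: x = 12.
Then 2E = 168 + 5·12 = 228, so E = 114, V = 2E/3 = 76, F = 28 + 12 = 40.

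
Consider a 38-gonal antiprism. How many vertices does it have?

An antiprism on an n-gon has two n-gon caps and 2n triangles: V = 2·38 = 76, E = 4·38 = 152, F = 2·38 + 2 = 78.

76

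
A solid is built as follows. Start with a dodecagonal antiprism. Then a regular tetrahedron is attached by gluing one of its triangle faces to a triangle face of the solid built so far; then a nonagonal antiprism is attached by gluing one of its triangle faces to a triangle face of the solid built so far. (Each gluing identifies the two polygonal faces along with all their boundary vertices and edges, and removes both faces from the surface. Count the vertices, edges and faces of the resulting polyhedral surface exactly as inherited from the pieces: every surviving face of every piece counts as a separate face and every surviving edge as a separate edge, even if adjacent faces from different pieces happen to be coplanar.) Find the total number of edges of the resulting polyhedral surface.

84

A dodecagonal antiprism: V=24, E=48, F=26.
Attach a regular tetrahedron (V=4, E=6, F=4) along a 3-gon: merge 3 vertices and 3 edges, delete both glued faces → V=25, E=51, F=28.
Attach a nonagonal antiprism (V=18, E=36, F=20) along a 3-gon: merge 3 vertices and 3 edges, delete both glued faces → V=40, E=84, F=46.
Check: V − E + F = 40 − 84 + 46 = 2.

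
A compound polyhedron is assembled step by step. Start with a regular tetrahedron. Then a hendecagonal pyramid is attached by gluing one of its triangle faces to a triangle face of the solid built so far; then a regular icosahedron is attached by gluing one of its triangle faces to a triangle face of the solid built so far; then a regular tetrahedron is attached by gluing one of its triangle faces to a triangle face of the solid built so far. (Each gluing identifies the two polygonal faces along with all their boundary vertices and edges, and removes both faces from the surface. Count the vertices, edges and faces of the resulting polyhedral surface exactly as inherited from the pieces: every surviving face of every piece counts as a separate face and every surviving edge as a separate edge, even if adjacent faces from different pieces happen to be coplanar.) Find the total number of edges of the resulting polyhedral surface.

A regular tetrahedron: V=4, E=6, F=4.
Attach a hendecagonal pyramid (V=12, E=22, F=12) along a 3-gon: merge 3 vertices and 3 edges, delete both glued faces → V=13, E=25, F=14.
Attach a regular icosahedron (V=12, E=30, F=20) along a 3-gon: merge 3 vertices and 3 edges, delete both glued faces → V=22, E=52, F=32.
Attach a regular tetrahedron (V=4, E=6, F=4) along a 3-gon: merge 3 vertices and 3 edges, delete both glued faces → V=23, E=55, F=34.
Check: V − E + F = 23 − 55 + 34 = 2.

55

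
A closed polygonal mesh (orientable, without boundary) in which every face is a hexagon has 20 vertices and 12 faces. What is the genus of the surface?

3

Every face is a hexagon, so 2E = 6·12 = 72, giving E = 36.
χ = V − E + F = 20 − 36 + 12 = -4.
For a closed orientable surface χ = 2 − 2g, so g = (2 − (-4))/2 = 3.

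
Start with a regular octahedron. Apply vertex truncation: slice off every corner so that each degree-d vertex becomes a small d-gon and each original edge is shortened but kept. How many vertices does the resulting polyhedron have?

The base solid has V = 6, E = 12, F = 8.
Truncation replaces each original edge-end by a new vertex, so V′ = 2E = 24.
Each original edge survives, and each old vertex of degree d contributes d new edges; summing degrees gives Σd = 2E, so E′ = E + 2E = 3E = 36.
Each original face survives and each original vertex becomes one new face: F′ = F + V = 14.

24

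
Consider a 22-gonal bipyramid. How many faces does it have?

44

A bipyramid over an n-gon has 2n triangular faces and n + 2 vertices: V = 22 + 2 = 24, E = 3·22 = 66, F = 2·22 = 44.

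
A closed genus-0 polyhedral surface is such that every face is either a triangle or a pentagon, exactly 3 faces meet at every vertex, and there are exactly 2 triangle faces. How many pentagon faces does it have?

6

Let x be the number of pentagons; then F = 2 + x.
Edge–face incidences: 2E = 3·2 + 5·x = 6 + 5x.
Every vertex has degree 3, so 3V = 2E.
Euler: V − E + F = 2 ⇒ (2E)/3 − E + (2 + x) = 2.
Multiply by 6: 2·(2E) − 3·(2E) + 6·(2 + x) = 12, i.e. 12 + 6x − (6 + 5x) = 12.
Collecting terms: x + 6 = 12, so x = 6.
Then 2E = 6 + 5·6 = 36, so E = 18, V = 2E/3 = 12, F = 2 + 6 = 8.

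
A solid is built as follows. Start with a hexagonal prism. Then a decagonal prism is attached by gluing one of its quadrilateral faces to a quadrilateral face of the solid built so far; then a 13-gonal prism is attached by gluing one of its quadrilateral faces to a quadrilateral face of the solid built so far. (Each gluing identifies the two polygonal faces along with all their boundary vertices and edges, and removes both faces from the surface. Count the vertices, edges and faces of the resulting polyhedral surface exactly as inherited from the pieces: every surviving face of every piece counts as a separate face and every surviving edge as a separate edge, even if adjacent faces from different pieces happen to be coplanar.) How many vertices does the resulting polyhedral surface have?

A hexagonal prism: V=12, E=18, F=8.
Attach a decagonal prism (V=20, E=30, F=12) along a 4-gon: merge 4 vertices and 4 edges, delete both glued faces → V=28, E=44, F=18.
Attach a 13-gonal prism (V=26, E=39, F=15) along a 4-gon: merge 4 vertices and 4 edges, delete both glued faces → V=50, E=79, F=31.
Check: V − E + F = 50 − 79 + 31 = 2.

50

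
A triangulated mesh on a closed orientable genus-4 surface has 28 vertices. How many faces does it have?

χ = 2 − 2·4 = -6, and every face is a triangle so 3F = 2E.
V − E + F = -6 with E = 3F/2 gives 28 − (3/2 − 1)·F = -6, so F = 68 and E = 102.

68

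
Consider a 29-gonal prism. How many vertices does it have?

A prism on an n-gon has two n-gon bases and n rectangular sides: V = 2·29 = 58, E = 3·29 = 87, F = 29 + 2 = 31.

58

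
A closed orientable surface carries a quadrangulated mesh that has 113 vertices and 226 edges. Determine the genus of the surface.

1

Every face is a square and each edge borders two faces, so 4F = 2·226, giving F = 113.
χ = V − E + F = 113 − 226 + 113 = 0.
For a closed orientable surface χ = 2 − 2g, so g = (2 − (0))/2 = 1.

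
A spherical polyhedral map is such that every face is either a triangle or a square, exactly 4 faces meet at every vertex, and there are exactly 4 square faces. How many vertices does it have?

Let x be the number of triangles; then F = 4 + x.
Edge–face incidences: 2E = 4·4 + 3·x = 16 + 3x.
Every vertex has degree 4, so 4V = 2E.
Euler: V − E + F = 2 ⇒ (2E)/4 − E + (4 + x) = 2.
Multiply by 8: 2·(2E) − 4·(2E) + 8·(4 + x) = 16, i.e. 32 + 8x − 2·(16 + 3x) = 16.
Collecting terms: 2x = 16, so x = 8.
Then 2E = 16 + 3·8 = 40, so E = 20, V = 2E/4 = 10, F = 4 + 8 = 12.

10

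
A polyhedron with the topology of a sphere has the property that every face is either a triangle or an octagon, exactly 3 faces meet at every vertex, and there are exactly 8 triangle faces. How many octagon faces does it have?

Let x be the number of octagons; then F = 8 + x.
Edge–face incidences: 2E = 3·8 + 8·x = 24 + 8x.
Every vertex has degree 3, so 3V = 2E.
Euler: V − E + F = 2 ⇒ (2E)/3 − E + (8 + x) = 2.
Multiply by 6: 2·(2E) − 3·(2E) + 6·(8 + x) = 12, i.e. 48 + 6x − (24 + 8x) = 12.
Collecting terms: −2x + 24 = 12, so −2x = −12, so x = 6.
Then 2E = 24 + 8·6 = 72, so E = 36, V = 2E/3 = 24, F = 8 + 6 = 14.

6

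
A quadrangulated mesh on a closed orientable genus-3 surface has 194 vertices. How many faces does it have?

198

χ = 2 − 2·3 = -4, and every face is a square so 4F = 2E.
V − E + F = -4 with E = 4F/2 gives 194 − (4/2 − 1)·F = -4, so F = 198 and E = 396.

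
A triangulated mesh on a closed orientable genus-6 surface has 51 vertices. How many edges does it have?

χ = 2 − 2·6 = -10, and every face is a triangle so 3F = 2E.
V − E + F = -10 with E = 3F/2 gives 51 − (3/2 − 1)·F = -10, so F = 122 and E = 183.

183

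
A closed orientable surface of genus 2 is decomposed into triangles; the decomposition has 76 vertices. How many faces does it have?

χ = 2 − 2·2 = -2, and every face is a triangle so 3F = 2E.
V − E + F = -2 with E = 3F/2 gives 76 − (3/2 − 1)·F = -2, so F = 156 and E = 234.

156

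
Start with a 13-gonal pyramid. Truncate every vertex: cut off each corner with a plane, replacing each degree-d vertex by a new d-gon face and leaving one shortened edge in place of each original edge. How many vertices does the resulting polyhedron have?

The base solid has V = 14, E = 26, F = 14.
Truncation replaces each original edge-end by a new vertex, so V′ = 2E = 52.
Each original edge survives, and each old vertex of degree d contributes d new edges; summing degrees gives Σd = 2E, so E′ = E + 2E = 3E = 78.
Each original face survives and each original vertex becomes one new face: F′ = F + V = 28.

52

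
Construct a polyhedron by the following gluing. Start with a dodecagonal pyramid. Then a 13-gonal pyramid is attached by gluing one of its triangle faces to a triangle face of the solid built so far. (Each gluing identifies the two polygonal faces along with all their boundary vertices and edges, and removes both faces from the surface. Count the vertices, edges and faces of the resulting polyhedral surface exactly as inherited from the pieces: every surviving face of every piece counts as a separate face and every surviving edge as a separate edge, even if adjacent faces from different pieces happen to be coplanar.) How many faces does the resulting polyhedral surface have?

25

A dodecagonal pyramid: V=13, E=24, F=13.
Attach a 13-gonal pyramid (V=14, E=26, F=14) along a 3-gon: merge 3 vertices and 3 edges, delete both glued faces → V=24, E=47, F=25.
Check: V − E + F = 24 − 47 + 25 = 2.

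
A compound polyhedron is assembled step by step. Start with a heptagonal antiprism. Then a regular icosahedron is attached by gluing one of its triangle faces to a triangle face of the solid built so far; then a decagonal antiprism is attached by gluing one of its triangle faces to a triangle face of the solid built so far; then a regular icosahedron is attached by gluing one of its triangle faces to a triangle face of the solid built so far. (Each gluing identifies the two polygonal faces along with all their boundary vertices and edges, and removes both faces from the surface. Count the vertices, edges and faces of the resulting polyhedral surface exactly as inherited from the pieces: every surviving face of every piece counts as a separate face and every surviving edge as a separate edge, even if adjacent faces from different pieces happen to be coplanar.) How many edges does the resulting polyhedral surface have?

A heptagonal antiprism: V=14, E=28, F=16.
Attach a regular icosahedron (V=12, E=30, F=20) along a 3-gon: merge 3 vertices and 3 edges, delete both glued faces → V=23, E=55, F=34.
Attach a decagonal antiprism (V=20, E=40, F=22) along a 3-gon: merge 3 vertices and 3 edges, delete both glued faces → V=40, E=92, F=54.
Attach a regular icosahedron (V=12, E=30, F=20) along a 3-gon: merge 3 vertices and 3 edges, delete both glued faces → V=49, E=119, F=72.
Check: V − E + F = 49 − 119 + 72 = 2.

119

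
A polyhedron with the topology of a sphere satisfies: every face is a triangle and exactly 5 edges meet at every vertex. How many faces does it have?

Each face has 3 edges and each edge borders two faces, so 2E = 3F.
Each vertex has degree 5, so 5V = 2E and hence V = 3F/5.
Euler: V − E + F = 2 ⇒ (3F/5) − (3F/2) + F = 2.
Multiply by 10: (6 − 15 + 10)F = 20, i.e. 1F = 20.
So F = 20, E = 3·20/2 = 30, V = 3·20/5 = 12.

20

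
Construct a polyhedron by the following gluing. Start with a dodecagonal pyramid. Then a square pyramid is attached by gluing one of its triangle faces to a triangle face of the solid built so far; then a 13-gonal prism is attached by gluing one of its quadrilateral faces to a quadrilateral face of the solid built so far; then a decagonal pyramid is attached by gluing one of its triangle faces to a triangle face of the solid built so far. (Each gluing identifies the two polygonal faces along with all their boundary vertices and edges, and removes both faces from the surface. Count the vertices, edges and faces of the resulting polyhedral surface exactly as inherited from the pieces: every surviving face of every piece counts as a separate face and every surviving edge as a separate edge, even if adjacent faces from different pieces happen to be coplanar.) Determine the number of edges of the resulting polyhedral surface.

A dodecagonal pyramid: V=13, E=24, F=13.
Attach a square pyramid (V=5, E=8, F=5) along a 3-gon: merge 3 vertices and 3 edges, delete both glued faces → V=15, E=29, F=16.
Attach a 13-gonal prism (V=26, E=39, F=15) along a 4-gon: merge 4 vertices and 4 edges, delete both glued faces → V=37, E=64, F=29.
Attach a decagonal pyramid (V=11, E=20, F=11) along a 3-gon: merge 3 vertices and 3 edges, delete both glued faces → V=45, E=81, F=38.
Check: V − E + F = 45 − 81 + 38 = 2.

81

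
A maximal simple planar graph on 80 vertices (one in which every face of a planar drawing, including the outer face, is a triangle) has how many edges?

234

In a plane triangulation 3F = 2E and V − E + F = 2, so E = 3V − 6 = 3·80 − 6 = 234.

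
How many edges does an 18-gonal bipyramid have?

A bipyramid over an n-gon has 2n triangular faces and n + 2 vertices: V = 18 + 2 = 20, E = 3·18 = 54, F = 2·18 = 36.

54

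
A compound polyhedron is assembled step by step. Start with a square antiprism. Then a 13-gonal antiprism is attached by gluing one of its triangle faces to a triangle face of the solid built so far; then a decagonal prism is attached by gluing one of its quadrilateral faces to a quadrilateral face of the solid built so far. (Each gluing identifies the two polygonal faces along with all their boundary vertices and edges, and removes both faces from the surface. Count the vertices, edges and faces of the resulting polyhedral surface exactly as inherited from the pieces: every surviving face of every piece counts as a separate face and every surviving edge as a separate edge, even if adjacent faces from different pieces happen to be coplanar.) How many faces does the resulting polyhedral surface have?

46

A square antiprism: V=8, E=16, F=10.
Attach a 13-gonal antiprism (V=26, E=52, F=28) along a 3-gon: merge 3 vertices and 3 edges, delete both glued faces → V=31, E=65, F=36.
Attach a decagonal prism (V=20, E=30, F=12) along a 4-gon: merge 4 vertices and 4 edges, delete both glued faces → V=47, E=91, F=46.
Check: V − E + F = 47 − 91 + 46 = 2.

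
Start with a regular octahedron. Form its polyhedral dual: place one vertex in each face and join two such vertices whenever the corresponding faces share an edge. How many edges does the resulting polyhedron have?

The base solid has V = 6, E = 12, F = 8.
The dual swaps V and F and preserves E: V′ = F = 8, E′ = E = 12, F′ = V = 6.

12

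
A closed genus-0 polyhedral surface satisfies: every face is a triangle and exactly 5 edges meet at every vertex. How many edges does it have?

Each face has 3 edges and each edge borders two faces, so 2E = 3F.
Each vertex has degree 5, so 5V = 2E and hence V = 3F/5.
Euler: V − E + F = 2 ⇒ (3F/5) − (3F/2) + F = 2.
Multiply by 10: (6 − 15 + 10)F = 20, i.e. 1F = 20.
So F = 20, E = 3·20/2 = 30, V = 3·20/5 = 12.

30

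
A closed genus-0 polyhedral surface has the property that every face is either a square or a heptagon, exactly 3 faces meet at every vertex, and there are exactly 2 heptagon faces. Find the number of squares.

Let x be the number of squares; then F = 2 + x.
Edge–face incidences: 2E = 7·2 + 4·x = 14 + 4x.
Every vertex has degree 3, so 3V = 2E.
Euler: V − E + F = 2 ⇒ (2E)/3 − E + (2 + x) = 2.
Multiply by 6: 2·(2E) − 3·(2E) + 6·(2 + x) = 12, i.e. 12 + 6x − (14 + 4x) = 12.
Collecting terms: 2x − 2 = 12, so 2x = 14, so x = 7.
Then 2E = 14 + 4·7 = 42, so E = 21, V = 2E/3 = 14, F = 2 + 7 = 9.

7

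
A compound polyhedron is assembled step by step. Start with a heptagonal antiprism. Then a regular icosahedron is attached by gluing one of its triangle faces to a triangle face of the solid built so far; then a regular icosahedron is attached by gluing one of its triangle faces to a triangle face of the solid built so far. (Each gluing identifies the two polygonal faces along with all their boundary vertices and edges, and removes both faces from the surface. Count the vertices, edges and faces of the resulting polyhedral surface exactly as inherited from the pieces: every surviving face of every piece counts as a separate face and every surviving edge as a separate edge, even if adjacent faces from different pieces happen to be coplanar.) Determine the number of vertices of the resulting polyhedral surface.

A heptagonal antiprism: V=14, E=28, F=16.
Attach a regular icosahedron (V=12, E=30, F=20) along a 3-gon: merge 3 vertices and 3 edges, delete both glued faces → V=23, E=55, F=34.
Attach a regular icosahedron (V=12, E=30, F=20) along a 3-gon: merge 3 vertices and 3 edges, delete both glued faces → V=32, E=82, F=52.
Check: V − E + F = 32 − 82 + 52 = 2.

32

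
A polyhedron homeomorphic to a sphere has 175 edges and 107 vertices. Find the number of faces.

70

Here V − E + F = 2.
F = 2 − V + E = 2 − 107 + 175 = 70.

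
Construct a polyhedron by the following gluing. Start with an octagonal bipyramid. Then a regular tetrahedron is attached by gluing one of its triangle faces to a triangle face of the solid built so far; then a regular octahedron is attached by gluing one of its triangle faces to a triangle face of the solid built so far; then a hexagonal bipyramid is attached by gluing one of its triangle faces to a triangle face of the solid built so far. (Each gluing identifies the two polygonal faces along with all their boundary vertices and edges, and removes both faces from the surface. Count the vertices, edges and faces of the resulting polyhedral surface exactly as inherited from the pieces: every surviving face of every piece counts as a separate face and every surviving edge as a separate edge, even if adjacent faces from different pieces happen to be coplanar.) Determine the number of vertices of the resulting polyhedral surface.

An octagonal bipyramid: V=10, E=24, F=16.
Attach a regular tetrahedron (V=4, E=6, F=4) along a 3-gon: merge 3 vertices and 3 edges, delete both glued faces → V=11, E=27, F=18.
Attach a regular octahedron (V=6, E=12, F=8) along a 3-gon: merge 3 vertices and 3 edges, delete both glued faces → V=14, E=36, F=24.
Attach a hexagonal bipyramid (V=8, E=18, F=12) along a 3-gon: merge 3 vertices and 3 edges, delete both glued faces → V=19, E=51, F=34.
Check: V − E + F = 19 − 51 + 34 = 2.

19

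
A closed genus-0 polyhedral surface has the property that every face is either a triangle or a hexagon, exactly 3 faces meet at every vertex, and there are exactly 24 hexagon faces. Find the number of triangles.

4

Let x be the number of triangles; then F = 24 + x.
Edge–face incidences: 2E = 6·24 + 3·x = 144 + 3x.
Every vertex has degree 3, so 3V = 2E.
Euler: V − E + F = 2 ⇒ (2E)/3 − E + (24 + x) = 2.
Multiply by 6: 2·(2E) − 3·(2E) + 6·(24 + x) = 12, i.e. 144 + 6x − (144 + 3x) = 12.
Collecting terms: 3x = 12, so x = 4.
Then 2E = 144 + 3·4 = 156, so E = 78, V = 2E/3 = 52, F = 24 + 4 = 28.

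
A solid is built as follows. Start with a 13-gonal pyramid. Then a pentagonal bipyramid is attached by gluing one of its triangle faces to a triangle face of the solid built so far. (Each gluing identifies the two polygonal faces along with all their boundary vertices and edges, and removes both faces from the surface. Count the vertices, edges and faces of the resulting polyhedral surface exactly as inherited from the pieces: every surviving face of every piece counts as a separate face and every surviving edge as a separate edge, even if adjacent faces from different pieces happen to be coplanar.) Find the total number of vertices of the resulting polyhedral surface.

18

A 13-gonal pyramid: V=14, E=26, F=14.
Attach a pentagonal bipyramid (V=7, E=15, F=10) along a 3-gon: merge 3 vertices and 3 edges, delete both glued faces → V=18, E=38, F=22.
Check: V − E + F = 18 − 38 + 22 = 2.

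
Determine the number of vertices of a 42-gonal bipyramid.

A bipyramid over an n-gon has 2n triangular faces and n + 2 vertices: V = 42 + 2 = 44, E = 3·42 = 126, F = 2·42 = 84.
Check: V − E + F = 44 − 126 + 84 = 2.

44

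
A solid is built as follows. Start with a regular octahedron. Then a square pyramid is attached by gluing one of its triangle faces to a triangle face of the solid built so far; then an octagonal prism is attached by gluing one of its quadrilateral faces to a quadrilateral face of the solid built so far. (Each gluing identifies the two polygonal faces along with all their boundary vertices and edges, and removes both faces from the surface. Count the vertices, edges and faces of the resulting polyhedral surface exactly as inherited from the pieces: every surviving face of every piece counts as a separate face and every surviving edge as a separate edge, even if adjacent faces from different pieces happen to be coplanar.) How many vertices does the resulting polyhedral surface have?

A regular octahedron: V=6, E=12, F=8.
Attach a square pyramid (V=5, E=8, F=5) along a 3-gon: merge 3 vertices and 3 edges, delete both glued faces → V=8, E=17, F=11.
Attach an octagonal prism (V=16, E=24, F=10) along a 4-gon: merge 4 vertices and 4 edges, delete both glued faces → V=20, E=37, F=19.
Check: V − E + F = 20 − 37 + 19 = 2.

20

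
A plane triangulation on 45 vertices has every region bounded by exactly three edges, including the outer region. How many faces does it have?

86

In a plane triangulation 3F = 2E and V − E + F = 2, so F = 2V − 4 = 2·45 − 4 = 86.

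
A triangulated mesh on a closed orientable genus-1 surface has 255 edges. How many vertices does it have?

85

χ = 2 − 2·1 = 0, and every face is a triangle so 3F = 2E.
F = 2E/3 = 170. Then V = 0 + E − F = 0 + 255 − 170 = 85.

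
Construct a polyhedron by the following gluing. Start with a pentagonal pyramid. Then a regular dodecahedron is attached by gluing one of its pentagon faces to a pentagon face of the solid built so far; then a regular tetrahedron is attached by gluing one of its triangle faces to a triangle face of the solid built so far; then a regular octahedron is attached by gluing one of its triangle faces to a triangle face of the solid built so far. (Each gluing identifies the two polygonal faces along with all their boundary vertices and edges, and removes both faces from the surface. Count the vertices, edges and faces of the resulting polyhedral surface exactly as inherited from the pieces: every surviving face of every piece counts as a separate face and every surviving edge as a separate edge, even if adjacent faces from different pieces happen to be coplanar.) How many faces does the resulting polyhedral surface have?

A pentagonal pyramid: V=6, E=10, F=6.
Attach a regular dodecahedron (V=20, E=30, F=12) along a 5-gon: merge 5 vertices and 5 edges, delete both glued faces → V=21, E=35, F=16.
Attach a regular tetrahedron (V=4, E=6, F=4) along a 3-gon: merge 3 vertices and 3 edges, delete both glued faces → V=22, E=38, F=18.
Attach a regular octahedron (V=6, E=12, F=8) along a 3-gon: merge 3 vertices and 3 edges, delete both glued faces → V=25, E=47, F=24.
Check: V − E + F = 25 − 47 + 24 = 2.

24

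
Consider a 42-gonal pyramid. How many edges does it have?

A pyramid on an n-gon base has one n-gon and n triangles: V = 42 + 1 = 43, E = 2·42 = 84, F = 42 + 1 = 43.
Check: V − E + F = 43 − 84 + 43 = 2.

84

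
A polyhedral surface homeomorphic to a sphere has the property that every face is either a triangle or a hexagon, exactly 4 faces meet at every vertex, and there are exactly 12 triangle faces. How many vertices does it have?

12

Let x be the number of hexagons; then F = 12 + x.
Edge–face incidences: 2E = 3·12 + 6·x = 36 + 6x.
Every vertex has degree 4, so 4V = 2E.
Euler: V − E + F = 2 ⇒ (2E)/4 − E + (12 + x) = 2.
Multiply by 8: 2·(2E) − 4·(2E) + 8·(12 + x) = 16, i.e. 96 + 8x − 2·(36 + 6x) = 16.
Collecting terms: −4x + 24 = 16, so −4x = −8, so x = 2.
Then 2E = 36 + 6·2 = 48, so E = 24, V = 2E/4 = 12, F = 12 + 2 = 14.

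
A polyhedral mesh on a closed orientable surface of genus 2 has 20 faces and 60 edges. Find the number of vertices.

For a closed orientable surface of genus 2, χ = 2 − 2·2 = -2.
V = -2 + E − F = -2 + 60 − 20 = 38.

38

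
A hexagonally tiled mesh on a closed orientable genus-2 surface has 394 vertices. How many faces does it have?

χ = 2 − 2·2 = -2, and every face is a hexagon so 6F = 2E.
V − E + F = -2 with E = 6F/2 gives 394 − (6/2 − 1)·F = -2, so F = 198 and E = 594.

198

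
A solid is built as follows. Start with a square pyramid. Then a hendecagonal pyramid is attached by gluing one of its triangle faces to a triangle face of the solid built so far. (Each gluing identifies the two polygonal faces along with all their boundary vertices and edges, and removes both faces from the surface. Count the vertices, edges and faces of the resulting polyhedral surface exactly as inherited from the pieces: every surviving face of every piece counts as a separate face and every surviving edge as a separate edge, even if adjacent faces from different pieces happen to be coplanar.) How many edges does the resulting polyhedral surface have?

27

A square pyramid: V=5, E=8, F=5.
Attach a hendecagonal pyramid (V=12, E=22, F=12) along a 3-gon: merge 3 vertices and 3 edges, delete both glued faces → V=14, E=27, F=15.
Check: V − E + F = 14 − 27 + 15 = 2.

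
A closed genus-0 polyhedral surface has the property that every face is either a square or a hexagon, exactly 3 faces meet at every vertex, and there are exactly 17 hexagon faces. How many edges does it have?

Let x be the number of squares; then F = 17 + x.
Edge–face incidences: 2E = 6·17 + 4·x = 102 + 4x.
Every vertex has degree 3, so 3V = 2E.
Euler: V − E + F = 2 ⇒ (2E)/3 − E + (17 + x) = 2.
Multiply by 6: 2·(2E) − 3·(2E) + 6·(17 + x) = 12, i.e. 102 + 6x − (102 + 4x) = 12.
Collecting terms: 2x = 12, so x = 6.
Then 2E = 102 + 4·6 = 126, so E = 63, V = 2E/3 = 42, F = 17 + 6 = 23.

63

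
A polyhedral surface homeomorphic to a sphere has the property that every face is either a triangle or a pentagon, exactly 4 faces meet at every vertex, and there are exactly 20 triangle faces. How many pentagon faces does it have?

12

Let x be the number of pentagons; then F = 20 + x.
Edge–face incidences: 2E = 3·20 + 5·x = 60 + 5x.
Every vertex has degree 4, so 4V = 2E.
Euler: V − E + F = 2 ⇒ (2E)/4 − E + (20 + x) = 2.
Multiply by 8: 2·(2E) − 4·(2E) + 8·(20 + x) = 16, i.e. 160 + 8x − 2·(60 + 5x) = 16.
Collecting terms: −2x + 40 = 16, so −2x = −24, so x = 12.
Then 2E = 60 + 5·12 = 120, so E = 60, V = 2E/4 = 30, F = 20 + 12 = 32.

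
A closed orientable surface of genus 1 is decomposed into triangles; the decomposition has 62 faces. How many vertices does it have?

χ = 2 − 2·1 = 0, and every face is a triangle so 3F = 2E.
E = 3·62/2 = 93. Then V = 0 + E − F = 0 + 93 − 62 = 31.

31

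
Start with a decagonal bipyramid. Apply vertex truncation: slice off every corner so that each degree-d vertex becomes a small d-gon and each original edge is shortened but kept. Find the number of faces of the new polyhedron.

32

The base solid has V = 12, E = 30, F = 20.
Truncation replaces each original edge-end by a new vertex, so V′ = 2E = 60.
Each original edge survives, and each old vertex of degree d contributes d new edges; summing degrees gives Σd = 2E, so E′ = E + 2E = 3E = 90.
Each original face survives and each original vertex becomes one new face: F′ = F + V = 32.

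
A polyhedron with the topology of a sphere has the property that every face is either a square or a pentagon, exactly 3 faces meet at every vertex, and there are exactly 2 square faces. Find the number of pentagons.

Let x be the number of pentagons; then F = 2 + x.
Edge–face incidences: 2E = 4·2 + 5·x = 8 + 5x.
Every vertex has degree 3, so 3V = 2E.
Euler: V − E + F = 2 ⇒ (2E)/3 − E + (2 + x) = 2.
Multiply by 6: 2·(2E) − 3·(2E) + 6·(2 + x) = 12, i.e. 12 + 6x − (8 + 5x) = 12.
Collecting terms: x + 4 = 12, so x = 8.
Then 2E = 8 + 5·8 = 48, so E = 24, V = 2E/3 = 16, F = 2 + 8 = 10.

8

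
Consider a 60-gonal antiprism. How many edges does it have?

An antiprism on an n-gon has two n-gon caps and 2n triangles: V = 2·60 = 120, E = 4·60 = 240, F = 2·60 + 2 = 122.

240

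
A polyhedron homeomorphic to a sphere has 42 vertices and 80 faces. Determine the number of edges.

120

Here V − E + F = 2.
E = V + F − (2) = 42 + 80 − (2) = 120.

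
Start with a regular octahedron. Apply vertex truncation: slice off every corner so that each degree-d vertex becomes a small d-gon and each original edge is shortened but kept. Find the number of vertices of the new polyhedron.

24

The base solid has V = 6, E = 12, F = 8.
Truncation replaces each original edge-end by a new vertex, so V′ = 2E = 24.
Each original edge survives, and each old vertex of degree d contributes d new edges; summing degrees gives Σd = 2E, so E′ = E + 2E = 3E = 36.
Each original face survives and each original vertex becomes one new face: F′ = F + V = 14.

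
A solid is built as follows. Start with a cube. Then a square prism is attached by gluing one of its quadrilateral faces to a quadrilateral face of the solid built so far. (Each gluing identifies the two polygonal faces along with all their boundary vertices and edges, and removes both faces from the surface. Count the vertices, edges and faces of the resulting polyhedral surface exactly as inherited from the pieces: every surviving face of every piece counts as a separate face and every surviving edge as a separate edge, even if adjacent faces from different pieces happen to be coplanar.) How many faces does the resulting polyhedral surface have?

A cube: V=8, E=12, F=6.
Attach a square prism (V=8, E=12, F=6) along a 4-gon: merge 4 vertices and 4 edges, delete both glued faces → V=12, E=20, F=10.
Check: V − E + F = 12 − 20 + 10 = 2.

10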